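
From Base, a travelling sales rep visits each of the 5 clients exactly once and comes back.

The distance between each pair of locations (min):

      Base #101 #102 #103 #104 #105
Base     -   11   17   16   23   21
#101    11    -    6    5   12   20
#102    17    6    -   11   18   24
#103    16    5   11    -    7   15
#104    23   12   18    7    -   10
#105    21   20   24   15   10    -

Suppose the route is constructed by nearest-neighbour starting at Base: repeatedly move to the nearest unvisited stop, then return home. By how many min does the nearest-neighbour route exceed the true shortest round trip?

Excess over optimum: 8 min.

From Base: #101=11, #103=16, #102=17, #105=21, #104=23 → choose #101 (11).
From #101: #103=5, #102=6, #104=12, #105=20 → choose #103 (5).
From #103: #104=7, #102=11, #105=15 → choose #104 (7).
From #104: #105=10, #102=18 → choose #105 (10).
From #105: #102=24 → choose #102 (24).
NN route Base → #101 → #103 → #104 → #105 → #102 → Base costs 74.
Optimal: Base → #101 → #102 → #103 → #104 → #105 → Base costs 66 (by enumerating all 60 distinct tours).
Excess = 74 − 66 = 8.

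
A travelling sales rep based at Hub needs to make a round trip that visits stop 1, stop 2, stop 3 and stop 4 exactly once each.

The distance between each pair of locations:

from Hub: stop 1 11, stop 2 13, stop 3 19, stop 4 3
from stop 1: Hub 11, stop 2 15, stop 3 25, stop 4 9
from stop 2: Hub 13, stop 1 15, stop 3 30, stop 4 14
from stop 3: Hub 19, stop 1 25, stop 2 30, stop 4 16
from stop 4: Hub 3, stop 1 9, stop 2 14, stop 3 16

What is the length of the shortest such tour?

72 — the shortest possible round trip.

With 4 stops there are 4!/2 = 12 distinct round trips (a route and its reverse cost the same).
Hub-stop 1-stop 2-stop 3-stop 4-Hub: 11+15+30+16+3 = 75
Hub-stop 1-stop 2-stop 4-stop 3-Hub: 11+15+14+16+19 = 75
Hub-stop 1-stop 3-stop 2-stop 4-Hub: 11+25+30+14+3 = 83
Hub-stop 1-stop 3-stop 4-stop 2-Hub: 11+25+16+14+13 = 79
Hub-stop 1-stop 4-stop 2-stop 3-Hub: 11+9+14+30+19 = 83
Hub-stop 1-stop 4-stop 3-stop 2-Hub: 11+9+16+30+13 = 79
Hub-stop 2-stop 1-stop 3-stop 4-Hub: 13+15+25+16+3 = 72
Hub-stop 2-stop 1-stop 4-stop 3-Hub: 13+15+9+16+19 = 72
Hub-stop 2-stop 3-stop 1-stop 4-Hub: 13+30+25+9+3 = 80
Hub-stop 2-stop 4-stop 1-stop 3-Hub: 13+14+9+25+19 = 80
Hub-stop 3-stop 1-stop 2-stop 4-Hub: 19+25+15+14+3 = 76
Hub-stop 3-stop 2-stop 1-stop 4-Hub: 19+30+15+9+3 = 76
The minimum is 72.
One optimal route: Hub → stop 2 → stop 1 → stop 3 → stop 4 → Hub (or its reverse).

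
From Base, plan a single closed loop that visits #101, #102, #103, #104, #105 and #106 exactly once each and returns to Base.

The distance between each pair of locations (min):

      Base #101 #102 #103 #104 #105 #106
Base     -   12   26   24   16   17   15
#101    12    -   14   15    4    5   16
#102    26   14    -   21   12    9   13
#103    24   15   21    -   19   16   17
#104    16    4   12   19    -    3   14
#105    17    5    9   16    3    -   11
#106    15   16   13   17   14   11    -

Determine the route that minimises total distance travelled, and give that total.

81 min — the shortest possible round trip.

With 6 stops there are 6!/2 = 360 distinct round trips (a route and its reverse cost the same).
Base → #101 → #102 → #103 → #104 → #105 → #106 → Base: 12+14+21+19+3+11+15 = 95
Base → #101 → #102 → #103 → #104 → #106 → #105 → Base: 12+14+21+19+14+11+17 = 108
Base → #101 → #102 → #103 → #105 → #104 → #106 → Base: 12+14+21+16+3+14+15 = 95
Base → #101 → #102 → #103 → #105 → #106 → #104 → Base: 12+14+21+16+11+14+16 = 104
Base → #101 → #102 → #103 → #106 → #104 → #105 → Base: 12+14+21+17+14+3+17 = 98
Base → #101 → #102 → #103 → #106 → #105 → #104 → Base: 12+14+21+17+11+3+16 = 94
Base → #101 → #102 → #104 → #103 → #105 → #106 → Base: 12+14+12+19+16+11+15 = 99
Base → #101 → #102 → #104 → #103 → #106 → #105 → Base: 12+14+12+19+17+11+17 = 102
… (352 more)
Base → #101 → #104 → #105 → #102 → #103 → #106 → Base: 12+4+3+9+21+17+15 = 81  ← best
The minimum is 81.
One optimal route: Base → #101 → #104 → #105 → #102 → #103 → #106 → Base (or its reverse).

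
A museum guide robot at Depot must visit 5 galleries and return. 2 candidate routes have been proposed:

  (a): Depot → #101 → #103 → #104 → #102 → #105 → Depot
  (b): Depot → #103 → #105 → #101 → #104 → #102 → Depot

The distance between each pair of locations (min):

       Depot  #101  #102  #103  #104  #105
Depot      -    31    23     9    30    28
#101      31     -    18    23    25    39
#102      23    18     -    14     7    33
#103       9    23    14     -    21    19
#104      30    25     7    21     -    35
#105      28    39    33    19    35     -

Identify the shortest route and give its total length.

122 min — (b) is the shortest.

(a): 31 + 23 + 21 + 7 + 33 + 28 = 143
(b): 9 + 19 + 39 + 25 + 7 + 23 = 122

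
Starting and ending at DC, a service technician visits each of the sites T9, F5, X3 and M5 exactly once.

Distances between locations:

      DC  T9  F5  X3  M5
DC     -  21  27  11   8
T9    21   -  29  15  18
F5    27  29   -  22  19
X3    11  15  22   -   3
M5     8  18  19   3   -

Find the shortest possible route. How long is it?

There are 12 distinct closed tours to check (reversals are equivalent).
DC→T9→F5→X3→M5→DC: 21+29+22+3+8 = 83
DC→T9→F5→M5→X3→DC: 21+29+19+3+11 = 83
DC→T9→X3→F5→M5→DC: 21+15+22+19+8 = 85
DC→T9→X3→M5→F5→DC: 21+15+3+19+27 = 85
DC→T9→M5→F5→X3→DC: 21+18+19+22+11 = 91
DC→T9→M5→X3→F5→DC: 21+18+3+22+27 = 91
DC→F5→T9→X3→M5→DC: 27+29+15+3+8 = 82
DC→F5→T9→M5→X3→DC: 27+29+18+3+11 = 88
DC→F5→X3→T9→M5→DC: 27+22+15+18+8 = 90
DC→F5→M5→T9→X3→DC: 27+19+18+15+11 = 90
DC→X3→T9→F5→M5→DC: 11+15+29+19+8 = 82
DC→X3→F5→T9→M5→DC: 11+22+29+18+8 = 88
The minimum is 82.
One optimal route: DC → F5 → T9 → X3 → M5 → DC (or its reverse).

Shortest round trip = 82.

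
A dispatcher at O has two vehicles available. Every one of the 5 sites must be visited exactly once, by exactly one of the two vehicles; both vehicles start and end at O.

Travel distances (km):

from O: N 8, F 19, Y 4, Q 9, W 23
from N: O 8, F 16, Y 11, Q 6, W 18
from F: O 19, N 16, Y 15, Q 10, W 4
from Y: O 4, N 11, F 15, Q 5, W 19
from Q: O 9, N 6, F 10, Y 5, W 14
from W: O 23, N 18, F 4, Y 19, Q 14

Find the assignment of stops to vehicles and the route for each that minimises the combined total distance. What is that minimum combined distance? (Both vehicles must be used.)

57 km — the smallest possible combined total.

Try each way of splitting the stops between the two vehicles (each non-empty) and, for each split, find the best tour for each vehicle:
  {N} + {F, Y, Q, W}: 16 + 46 = 62
  {F} + {N, Y, Q, W}: 38 + 49 = 87
  {N, F} + {Y, Q, W}: 43 + 46 = 89
  {Y} + {N, F, Q, W}: 8 + 49 = 57
  {N, Y} + {F, Q, W}: 23 + 46 = 69
  {F, Y} + {N, Q, W}: 38 + 49 = 87
  … (15 splits in total)
Best: vehicle 1 O → Y → O = 8; vehicle 2 O → N → W → F → Q → O = 49; combined 57.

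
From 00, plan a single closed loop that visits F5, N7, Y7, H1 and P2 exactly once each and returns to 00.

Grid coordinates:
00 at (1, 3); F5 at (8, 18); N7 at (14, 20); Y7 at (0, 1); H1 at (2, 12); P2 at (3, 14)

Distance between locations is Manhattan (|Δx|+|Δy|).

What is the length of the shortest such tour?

There are 60 distinct closed tours to check (reversals are equivalent).
00→F5→N7→Y7→H1→P2→00: 22+8+33+13+3+13 = 92
00→F5→N7→Y7→P2→H1→00: 22+8+33+16+3+10 = 92
00→F5→N7→H1→Y7→P2→00: 22+8+20+13+16+13 = 92
00→F5→N7→H1→P2→Y7→00: 22+8+20+3+16+3 = 72
00→F5→N7→P2→Y7→H1→00: 22+8+17+16+13+10 = 86
00→F5→N7→P2→H1→Y7→00: 22+8+17+3+13+3 = 66
00→F5→Y7→N7→H1→P2→00: 22+25+33+20+3+13 = 116
00→F5→Y7→N7→P2→H1→00: 22+25+33+17+3+10 = 110
00→F5→Y7→H1→N7→P2→00: 22+25+13+20+17+13 = 110
00→F5→Y7→H1→P2→N7→00: 22+25+13+3+17+30 = 110
00→F5→Y7→P2→N7→H1→00: 22+25+16+17+20+10 = 110
00→F5→Y7→P2→H1→N7→00: 22+25+16+3+20+30 = 116
00→F5→H1→N7→Y7→P2→00: 22+12+20+33+16+13 = 116
00→F5→H1→N7→P2→Y7→00: 22+12+20+17+16+3 = 90
… (46 more)
The minimum is 66.
One optimal route: 00 → F5 → N7 → P2 → H1 → Y7 → 00 (or its reverse).

Shortest round trip = 66.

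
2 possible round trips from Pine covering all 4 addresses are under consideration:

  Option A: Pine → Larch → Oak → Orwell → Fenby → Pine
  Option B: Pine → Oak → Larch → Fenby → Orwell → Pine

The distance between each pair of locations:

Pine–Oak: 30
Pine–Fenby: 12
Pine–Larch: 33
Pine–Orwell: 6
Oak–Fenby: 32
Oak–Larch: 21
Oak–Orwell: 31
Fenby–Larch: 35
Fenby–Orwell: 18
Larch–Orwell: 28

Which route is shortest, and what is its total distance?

Shortest is Option B, total 110.

Option A: 33 + 21 + 31 + 18 + 12 = 115
Option B: 30 + 21 + 35 + 18 + 6 = 110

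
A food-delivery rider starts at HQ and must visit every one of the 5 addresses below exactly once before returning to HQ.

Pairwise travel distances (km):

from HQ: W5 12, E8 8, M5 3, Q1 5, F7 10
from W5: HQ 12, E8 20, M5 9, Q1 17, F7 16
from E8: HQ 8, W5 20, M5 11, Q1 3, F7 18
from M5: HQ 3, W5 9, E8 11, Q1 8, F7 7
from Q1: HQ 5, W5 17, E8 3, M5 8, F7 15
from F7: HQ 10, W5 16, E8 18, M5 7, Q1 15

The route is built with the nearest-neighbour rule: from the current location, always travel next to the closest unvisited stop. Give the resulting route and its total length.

Nearest-neighbour total = 60 km; route HQ → M5 → F7 → Q1 → E8 → W5 → HQ.

HQ → [M5:3 / Q1:5 / E8:8 / F7:10 / W5:12] → M5 (3)
M5 → [F7:7 / Q1:8 / W5:9 / E8:11] → F7 (7)
F7 → [Q1:15 / W5:16 / E8:18] → Q1 (15)
Q1 → [E8:3 / W5:17] → E8 (3)
E8 → [W5:20] → W5 (20)
Return W5→HQ: 12.
Total = 3 + 7 + 15 + 3 + 20 + 12 = 60.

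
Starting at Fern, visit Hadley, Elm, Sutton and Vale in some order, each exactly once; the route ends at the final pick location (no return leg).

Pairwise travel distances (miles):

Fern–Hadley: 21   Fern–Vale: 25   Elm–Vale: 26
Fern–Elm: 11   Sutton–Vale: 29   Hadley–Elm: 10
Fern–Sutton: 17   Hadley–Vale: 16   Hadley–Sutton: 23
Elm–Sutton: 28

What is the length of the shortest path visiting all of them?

66 miles — the minimum one-way total.

There are 4! = 24 possible orderings.
Fern → Hadley → Elm → Sutton → Vale: 21+10+28+29 = 88
Fern → Hadley → Elm → Vale → Sutton: 21+10+26+29 = 86
Fern → Hadley → Sutton → Elm → Vale: 21+23+28+26 = 98
Fern → Hadley → Sutton → Vale → Elm: 21+23+29+26 = 99
Fern → Hadley → Vale → Elm → Sutton: 21+16+26+28 = 91
Fern → Hadley → Vale → Sutton → Elm: 21+16+29+28 = 94
Fern → Elm → Hadley → Sutton → Vale: 11+10+23+29 = 73
Fern → Elm → Hadley → Vale → Sutton: 11+10+16+29 = 66
Fern → Elm → Sutton → Hadley → Vale: 11+28+23+16 = 78
Fern → Elm → Sutton → Vale → Hadley: 11+28+29+16 = 84
Fern → Elm → Vale → Hadley → Sutton: 11+26+16+23 = 76
Fern → Elm → Vale → Sutton → Hadley: 11+26+29+23 = 89
Fern → Sutton → Hadley → Elm → Vale: 17+23+10+26 = 76
Fern → Sutton → Hadley → Vale → Elm: 17+23+16+26 = 82
… (10 more)
The minimum is 66.
One shortest path: Fern → Elm → Hadley → Vale → Sutton.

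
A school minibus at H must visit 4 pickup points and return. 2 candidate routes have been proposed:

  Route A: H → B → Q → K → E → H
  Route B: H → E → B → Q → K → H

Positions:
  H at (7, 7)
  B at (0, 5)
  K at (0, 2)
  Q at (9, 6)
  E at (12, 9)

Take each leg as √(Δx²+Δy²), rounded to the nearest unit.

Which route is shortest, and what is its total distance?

Route A: 7 + 9 + 10 + 14 + 5 = 45
Route B: 5 + 13 + 9 + 10 + 9 = 46

45 — Route A is the shortest.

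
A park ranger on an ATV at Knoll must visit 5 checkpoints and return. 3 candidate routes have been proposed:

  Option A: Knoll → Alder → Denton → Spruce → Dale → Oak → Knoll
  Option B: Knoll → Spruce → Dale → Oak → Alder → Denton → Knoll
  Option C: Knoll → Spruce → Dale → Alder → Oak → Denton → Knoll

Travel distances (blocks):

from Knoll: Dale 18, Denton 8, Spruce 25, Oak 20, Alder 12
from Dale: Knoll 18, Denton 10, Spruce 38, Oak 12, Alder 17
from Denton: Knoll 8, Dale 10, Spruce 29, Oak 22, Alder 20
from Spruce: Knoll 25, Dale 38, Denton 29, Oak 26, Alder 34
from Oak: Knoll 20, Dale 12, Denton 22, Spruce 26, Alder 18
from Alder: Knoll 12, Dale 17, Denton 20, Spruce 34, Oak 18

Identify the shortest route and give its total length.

Option A: 12 + 20 + 29 + 38 + 12 + 20 = 131
Option B: 25 + 38 + 12 + 18 + 20 + 8 = 121
Option C: 25 + 38 + 17 + 18 + 22 + 8 = 128

Shortest is Option B, total 121 blocks.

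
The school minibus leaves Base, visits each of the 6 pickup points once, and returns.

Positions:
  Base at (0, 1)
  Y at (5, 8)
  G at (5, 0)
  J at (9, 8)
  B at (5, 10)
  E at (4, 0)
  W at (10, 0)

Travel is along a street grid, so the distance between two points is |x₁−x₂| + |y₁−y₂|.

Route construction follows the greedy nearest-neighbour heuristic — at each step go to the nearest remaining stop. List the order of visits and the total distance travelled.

Nearest-neighbour total = 40; route Base → E → G → W → J → Y → B → Base.

Base → [E:5 / G:6 / W:11 / Y:12 / B:14 / J:16] → E (5)
E → [G:1 / W:6 / Y:9 / B:11 / J:13] → G (1)
G → [W:5 / Y:8 / B:10 / J:12] → W (5)
W → [J:9 / Y:13 / B:15] → J (9)
J → [Y:4 / B:6] → Y (4)
Y → [B:2] → B (2)
Return B→Base: 14.
Total = 5 + 1 + 5 + 9 + 4 + 2 + 14 = 40.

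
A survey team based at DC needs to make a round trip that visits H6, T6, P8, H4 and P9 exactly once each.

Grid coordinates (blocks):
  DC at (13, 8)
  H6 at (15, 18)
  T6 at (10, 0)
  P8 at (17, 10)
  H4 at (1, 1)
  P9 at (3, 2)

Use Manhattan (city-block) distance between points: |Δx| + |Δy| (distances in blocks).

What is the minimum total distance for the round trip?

There are 60 distinct closed tours to check (reversals are equivalent).
DC-H6-T6-P8-H4-P9-DC: 12+23+17+25+3+16 = 96
DC-H6-T6-P8-P9-H4-DC: 12+23+17+22+3+19 = 96
DC-H6-T6-H4-P8-P9-DC: 12+23+10+25+22+16 = 108
DC-H6-T6-H4-P9-P8-DC: 12+23+10+3+22+6 = 76
DC-H6-T6-P9-P8-H4-DC: 12+23+9+22+25+19 = 110
DC-H6-T6-P9-H4-P8-DC: 12+23+9+3+25+6 = 78
DC-H6-P8-T6-H4-P9-DC: 12+10+17+10+3+16 = 68
DC-H6-P8-T6-P9-H4-DC: 12+10+17+9+3+19 = 70
DC-H6-P8-H4-T6-P9-DC: 12+10+25+10+9+16 = 82
DC-H6-P8-H4-P9-T6-DC: 12+10+25+3+9+11 = 70
DC-H6-P8-P9-T6-H4-DC: 12+10+22+9+10+19 = 82
DC-H6-P8-P9-H4-T6-DC: 12+10+22+3+10+11 = 68
DC-H6-H4-T6-P8-P9-DC: 12+31+10+17+22+16 = 108
DC-H6-H4-T6-P9-P8-DC: 12+31+10+9+22+6 = 90
… (46 more)
The minimum is 68.
One optimal route: DC → H6 → P8 → T6 → H4 → P9 → DC (or its reverse).

Minimum total distance: 68 blocks.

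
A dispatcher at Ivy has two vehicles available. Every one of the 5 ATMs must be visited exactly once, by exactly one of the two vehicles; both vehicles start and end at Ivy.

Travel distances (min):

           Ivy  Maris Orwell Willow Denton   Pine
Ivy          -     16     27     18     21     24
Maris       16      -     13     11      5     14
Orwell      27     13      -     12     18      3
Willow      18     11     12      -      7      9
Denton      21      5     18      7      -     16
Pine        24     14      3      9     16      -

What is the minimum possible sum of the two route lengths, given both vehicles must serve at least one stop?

Minimum combined distance: 99 min.

There are 2^4 − 1 = 15 ways to divide the 5 stops into two non-empty groups. For each, the best each vehicle can do is its own shortest tour through its group:
  {Maris} + {Orwell, Willow, Denton, Pine}: 32 + 67 = 99
  {Orwell} + {Maris, Willow, Denton, Pine}: 54 + 61 = 115
  {Maris, Orwell} + {Willow, Denton, Pine}: 56 + 61 = 117
  {Willow} + {Maris, Orwell, Denton, Pine}: 36 + 66 = 102
  {Maris, Willow} + {Orwell, Denton, Pine}: 45 + 66 = 111
  {Orwell, Willow} + {Maris, Denton, Pine}: 57 + 61 = 118
  … (15 splits in total)
Best: vehicle 1 Ivy → Maris → Ivy = 32; vehicle 2 Ivy → Orwell → Pine → Willow → Denton → Ivy = 67; combined 99.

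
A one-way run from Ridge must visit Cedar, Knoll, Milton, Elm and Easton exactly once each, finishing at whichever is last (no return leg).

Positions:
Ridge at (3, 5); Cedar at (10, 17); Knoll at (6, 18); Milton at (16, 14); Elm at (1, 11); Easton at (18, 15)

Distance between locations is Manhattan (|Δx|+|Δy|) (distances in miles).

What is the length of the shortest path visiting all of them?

There are 5! = 120 possible orderings.
Ridge - Cedar - Knoll - Milton - Elm - Easton: 19+5+14+18+21 = 77
Ridge - Cedar - Knoll - Milton - Easton - Elm: 19+5+14+3+21 = 62
Ridge - Cedar - Knoll - Elm - Milton - Easton: 19+5+12+18+3 = 57
Ridge - Cedar - Knoll - Elm - Easton - Milton: 19+5+12+21+3 = 60
Ridge - Cedar - Knoll - Easton - Milton - Elm: 19+5+15+3+18 = 60
Ridge - Cedar - Knoll - Easton - Elm - Milton: 19+5+15+21+18 = 78
Ridge - Cedar - Milton - Knoll - Elm - Easton: 19+9+14+12+21 = 75
Ridge - Cedar - Milton - Knoll - Easton - Elm: 19+9+14+15+21 = 78
Ridge - Cedar - Milton - Elm - Knoll - Easton: 19+9+18+12+15 = 73
Ridge - Cedar - Milton - Elm - Easton - Knoll: 19+9+18+21+15 = 82
Ridge - Cedar - Milton - Easton - Knoll - Elm: 19+9+3+15+12 = 58
Ridge - Cedar - Milton - Easton - Elm - Knoll: 19+9+3+21+12 = 64
Ridge - Cedar - Elm - Knoll - Milton - Easton: 19+15+12+14+3 = 63
Ridge - Cedar - Elm - Knoll - Easton - Milton: 19+15+12+15+3 = 64
… (106 more)
Ridge - Elm - Knoll - Cedar - Milton - Easton: 8+12+5+9+3 = 37  ← best
The minimum is 37.
One shortest path: Ridge → Elm → Knoll → Cedar → Milton → Easton.

Minimum one-way distance = 37 miles.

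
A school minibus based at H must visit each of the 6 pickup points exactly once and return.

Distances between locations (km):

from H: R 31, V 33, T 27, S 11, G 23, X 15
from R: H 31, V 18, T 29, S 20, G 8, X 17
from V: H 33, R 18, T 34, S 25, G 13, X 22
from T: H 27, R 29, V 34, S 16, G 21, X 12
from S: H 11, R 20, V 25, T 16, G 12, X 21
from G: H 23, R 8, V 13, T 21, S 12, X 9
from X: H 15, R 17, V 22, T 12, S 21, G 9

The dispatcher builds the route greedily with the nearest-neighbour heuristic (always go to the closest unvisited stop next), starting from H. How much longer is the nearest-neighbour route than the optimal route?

H: S=11, X=15, G=23, T=27, R=31, V=33 ⇒ S
S: G=12, T=16, R=20, X=21, V=25 ⇒ G
G: R=8, X=9, V=13, T=21 ⇒ R
R: X=17, V=18, T=29 ⇒ X
X: T=12, V=22 ⇒ T
T: V=34 ⇒ V
NN route H → S → G → R → X → T → V → H costs 127.
Optimal: H → V → R → G → X → T → S → H costs 107 (by enumerating all 360 distinct tours).
Excess = 127 − 107 = 20.

20 km longer than the optimal tour.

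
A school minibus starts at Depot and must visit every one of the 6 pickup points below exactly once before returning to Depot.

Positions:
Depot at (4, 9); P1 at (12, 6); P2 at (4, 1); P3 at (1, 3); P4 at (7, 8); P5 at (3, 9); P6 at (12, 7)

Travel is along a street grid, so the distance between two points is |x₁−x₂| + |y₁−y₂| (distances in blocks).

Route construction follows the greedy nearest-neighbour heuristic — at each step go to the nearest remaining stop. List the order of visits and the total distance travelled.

40 blocks along Depot → P5 → P4 → P6 → P1 → P2 → P3 → Depot.

At Depot the remaining stops are P5 1, P4 4, P2 8, P3 9, P6 10, P1 11; go to P5.
At P5 the remaining stops are P4 5, P3 8, P2 9, P6 11, P1 12; go to P4.
At P4 the remaining stops are P6 6, P1 7, P2 10, P3 11; go to P6.
At P6 the remaining stops are P1 1, P2 14, P3 15; go to P1.
At P1 the remaining stops are P2 13, P3 14; go to P2.
At P2 the remaining stops are P3 5; go to P3.
Return P3→Depot: 9.
Total = 1 + 5 + 6 + 1 + 13 + 5 + 9 = 40.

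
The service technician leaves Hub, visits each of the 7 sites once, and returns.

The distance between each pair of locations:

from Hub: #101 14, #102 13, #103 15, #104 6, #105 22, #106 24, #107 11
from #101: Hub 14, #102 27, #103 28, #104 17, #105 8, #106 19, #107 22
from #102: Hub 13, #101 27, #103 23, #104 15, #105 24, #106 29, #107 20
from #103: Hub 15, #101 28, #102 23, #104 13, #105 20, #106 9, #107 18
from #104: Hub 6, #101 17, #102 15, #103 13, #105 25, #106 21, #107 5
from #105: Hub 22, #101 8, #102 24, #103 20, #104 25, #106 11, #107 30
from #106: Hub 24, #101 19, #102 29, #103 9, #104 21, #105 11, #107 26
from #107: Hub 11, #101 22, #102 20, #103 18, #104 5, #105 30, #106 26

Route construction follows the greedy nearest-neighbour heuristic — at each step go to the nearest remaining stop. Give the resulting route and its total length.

Total distance 97 via the nearest-neighbour route Hub → #104 → #107 → #103 → #106 → #105 → #101 → #102 → Hub.

At Hub the remaining stops are #104 6, #107 11, #102 13, #101 14, #103 15, #105 22, #106 24; go to #104.
At #104 the remaining stops are #107 5, #103 13, #102 15, #101 17, #106 21, #105 25; go to #107.
At #107 the remaining stops are #103 18, #102 20, #101 22, #106 26, #105 30; go to #103.
At #103 the remaining stops are #106 9, #105 20, #102 23, #101 28; go to #106.
At #106 the remaining stops are #105 11, #101 19, #102 29; go to #105.
At #105 the remaining stops are #101 8, #102 24; go to #101.
At #101 the remaining stops are #102 27; go to #102.
Return #102→Hub: 13.
Total = 6 + 5 + 18 + 9 + 11 + 8 + 27 + 13 = 97.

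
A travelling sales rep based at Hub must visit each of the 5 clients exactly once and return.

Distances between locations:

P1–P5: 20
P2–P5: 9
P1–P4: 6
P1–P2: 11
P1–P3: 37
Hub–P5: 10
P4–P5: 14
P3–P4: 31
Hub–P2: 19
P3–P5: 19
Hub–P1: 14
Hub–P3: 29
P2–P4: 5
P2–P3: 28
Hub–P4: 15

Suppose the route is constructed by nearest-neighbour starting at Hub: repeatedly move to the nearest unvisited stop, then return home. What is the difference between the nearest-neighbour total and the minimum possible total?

The nearest-neighbour route is 14 longer than optimal.

From Hub: P5=10, P1=14, P4=15, P2=19, P3=29 → choose P5 (10).
From P5: P2=9, P4=14, P3=19, P1=20 → choose P2 (9).
From P2: P4=5, P1=11, P3=28 → choose P4 (5).
From P4: P1=6, P3=31 → choose P1 (6).
From P1: P3=37 → choose P3 (37).
NN route Hub → P5 → P2 → P4 → P1 → P3 → Hub costs 96.
Optimal: Hub → P1 → P4 → P2 → P3 → P5 → Hub costs 82 (by enumerating all 60 distinct tours).
Excess = 96 − 82 = 14.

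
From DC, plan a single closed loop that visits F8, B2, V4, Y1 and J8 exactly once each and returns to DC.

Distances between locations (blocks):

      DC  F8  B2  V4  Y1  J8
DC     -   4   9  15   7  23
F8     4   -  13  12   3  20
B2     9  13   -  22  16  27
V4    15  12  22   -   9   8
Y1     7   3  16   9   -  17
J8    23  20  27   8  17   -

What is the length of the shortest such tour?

With 5 stops there are 5!/2 = 60 distinct round trips (a route and its reverse cost the same).
DC-F8-B2-V4-Y1-J8-DC: 4+13+22+9+17+23 = 88
DC-F8-B2-V4-J8-Y1-DC: 4+13+22+8+17+7 = 71
DC-F8-B2-Y1-V4-J8-DC: 4+13+16+9+8+23 = 73
DC-F8-B2-Y1-J8-V4-DC: 4+13+16+17+8+15 = 73
DC-F8-B2-J8-V4-Y1-DC: 4+13+27+8+9+7 = 68
DC-F8-B2-J8-Y1-V4-DC: 4+13+27+17+9+15 = 85
DC-F8-V4-B2-Y1-J8-DC: 4+12+22+16+17+23 = 94
DC-F8-V4-B2-J8-Y1-DC: 4+12+22+27+17+7 = 89
DC-F8-V4-Y1-B2-J8-DC: 4+12+9+16+27+23 = 91
DC-F8-V4-Y1-J8-B2-DC: 4+12+9+17+27+9 = 78
DC-F8-V4-J8-B2-Y1-DC: 4+12+8+27+16+7 = 74
DC-F8-V4-J8-Y1-B2-DC: 4+12+8+17+16+9 = 66
DC-F8-Y1-B2-V4-J8-DC: 4+3+16+22+8+23 = 76
DC-F8-Y1-B2-J8-V4-DC: 4+3+16+27+8+15 = 73
… (46 more)
DC-F8-Y1-V4-J8-B2-DC: 4+3+9+8+27+9 = 60  ← best
The minimum is 60.
One optimal route: DC → F8 → Y1 → V4 → J8 → B2 → DC (or its reverse).

Shortest round trip = 60 blocks.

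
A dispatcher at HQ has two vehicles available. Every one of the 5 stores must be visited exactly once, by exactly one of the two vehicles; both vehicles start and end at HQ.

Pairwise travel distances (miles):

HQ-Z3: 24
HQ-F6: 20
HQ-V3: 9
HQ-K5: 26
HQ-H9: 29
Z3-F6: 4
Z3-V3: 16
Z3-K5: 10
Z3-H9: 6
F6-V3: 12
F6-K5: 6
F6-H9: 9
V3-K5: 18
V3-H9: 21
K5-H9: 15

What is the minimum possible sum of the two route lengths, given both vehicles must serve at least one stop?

Try each way of splitting the stops between the two vehicles (each non-empty) and, for each split, find the best tour for each vehicle:
  {Z3} + {F6, V3, K5, H9}: 48 + 71 = 119
  {F6} + {Z3, V3, K5, H9}: 40 + 72 = 112
  {Z3, F6} + {V3, K5, H9}: 48 + 71 = 119
  {V3} + {Z3, F6, K5, H9}: 18 + 71 = 89
  {Z3, V3} + {F6, K5, H9}: 49 + 70 = 119
  {F6, V3} + {Z3, K5, H9}: 41 + 71 = 112
  … (15 splits in total)
Best: vehicle 1 HQ → V3 → HQ = 18; vehicle 2 HQ → Z3 → H9 → F6 → K5 → HQ = 71; combined 89.

89 miles — the smallest possible combined total.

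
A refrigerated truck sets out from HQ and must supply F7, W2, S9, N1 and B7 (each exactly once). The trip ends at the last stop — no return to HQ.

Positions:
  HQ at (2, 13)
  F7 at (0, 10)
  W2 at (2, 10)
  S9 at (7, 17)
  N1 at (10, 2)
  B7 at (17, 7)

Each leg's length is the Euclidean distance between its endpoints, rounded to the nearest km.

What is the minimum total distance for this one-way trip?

Minimum one-way distance = 38 km.

There are 5! = 120 possible orderings.
HQ - F7 - W2 - S9 - N1 - B7: 4+2+9+15+9 = 39
HQ - F7 - W2 - S9 - B7 - N1: 4+2+9+14+9 = 38
HQ - F7 - W2 - N1 - S9 - B7: 4+2+11+15+14 = 46
HQ - F7 - W2 - N1 - B7 - S9: 4+2+11+9+14 = 40
HQ - F7 - W2 - B7 - S9 - N1: 4+2+15+14+15 = 50
HQ - F7 - W2 - B7 - N1 - S9: 4+2+15+9+15 = 45
HQ - F7 - S9 - W2 - N1 - B7: 4+10+9+11+9 = 43
HQ - F7 - S9 - W2 - B7 - N1: 4+10+9+15+9 = 47
HQ - F7 - S9 - N1 - W2 - B7: 4+10+15+11+15 = 55
HQ - F7 - S9 - N1 - B7 - W2: 4+10+15+9+15 = 53
HQ - F7 - S9 - B7 - W2 - N1: 4+10+14+15+11 = 54
HQ - F7 - S9 - B7 - N1 - W2: 4+10+14+9+11 = 48
HQ - F7 - N1 - W2 - S9 - B7: 4+13+11+9+14 = 51
HQ - F7 - N1 - W2 - B7 - S9: 4+13+11+15+14 = 57
… (106 more)
The minimum is 38.
One shortest path: HQ → F7 → W2 → S9 → B7 → N1.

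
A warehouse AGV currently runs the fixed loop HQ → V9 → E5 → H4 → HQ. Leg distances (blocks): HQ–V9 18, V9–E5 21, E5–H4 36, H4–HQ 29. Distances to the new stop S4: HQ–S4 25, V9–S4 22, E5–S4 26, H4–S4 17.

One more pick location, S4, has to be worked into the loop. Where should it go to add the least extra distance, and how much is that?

+7 blocks — insert S4 between E5 and H4.

Insertion cost between consecutive stops i–j is d(i,S4) + d(S4,j) − d(i,j):
  between HQ and V9: 25 + 22 − 18 = 29
  between V9 and E5: 22 + 26 − 21 = 27
  between E5 and H4: 26 + 17 − 36 = 7
  between H4 and HQ: 17 + 25 − 29 = 13
Cheapest insertion is between E5 and H4, adding 7.
New total = 104 + 7 = 111.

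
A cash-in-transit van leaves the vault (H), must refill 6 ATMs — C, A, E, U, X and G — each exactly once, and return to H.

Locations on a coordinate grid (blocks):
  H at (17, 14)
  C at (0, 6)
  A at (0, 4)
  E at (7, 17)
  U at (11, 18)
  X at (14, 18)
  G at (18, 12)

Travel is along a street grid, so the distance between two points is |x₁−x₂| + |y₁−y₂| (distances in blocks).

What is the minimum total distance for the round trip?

64 blocks — the shortest possible round trip.

With 6 stops there are 6!/2 = 360 distinct round trips (a route and its reverse cost the same).
H→C→A→E→U→X→G→H: 25+2+20+5+3+10+3 = 68
H→C→A→E→U→G→X→H: 25+2+20+5+13+10+7 = 82
H→C→A→E→X→U→G→H: 25+2+20+8+3+13+3 = 74
H→C→A→E→X→G→U→H: 25+2+20+8+10+13+10 = 88
H→C→A→E→G→U→X→H: 25+2+20+16+13+3+7 = 86
H→C→A→E→G→X→U→H: 25+2+20+16+10+3+10 = 86
H→C→A→U→E→X→G→H: 25+2+25+5+8+10+3 = 78
H→C→A→U→E→G→X→H: 25+2+25+5+16+10+7 = 90
… (352 more)
H→X→U→E→C→A→G→H: 7+3+5+18+2+26+3 = 64  ← best
The minimum is 64.
One optimal route: H → X → U → E → C → A → G → H (or its reverse).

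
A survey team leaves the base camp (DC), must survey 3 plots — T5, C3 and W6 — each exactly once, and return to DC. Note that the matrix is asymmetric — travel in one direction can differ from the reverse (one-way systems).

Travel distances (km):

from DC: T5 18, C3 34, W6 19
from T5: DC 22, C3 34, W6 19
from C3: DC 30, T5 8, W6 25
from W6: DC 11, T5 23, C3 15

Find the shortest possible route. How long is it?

DC - T5 - C3 - W6 - DC: 18+34+25+11 = 88
DC - T5 - W6 - C3 - DC: 18+19+15+30 = 82
DC - C3 - T5 - W6 - DC: 34+8+19+11 = 72
DC - C3 - W6 - T5 - DC: 34+25+23+22 = 104
DC - W6 - T5 - C3 - DC: 19+23+34+30 = 106
DC - W6 - C3 - T5 - DC: 19+15+8+22 = 64
The minimum is 64.
One optimal route: DC → W6 → C3 → T5 → DC.

Shortest round trip = 64 km.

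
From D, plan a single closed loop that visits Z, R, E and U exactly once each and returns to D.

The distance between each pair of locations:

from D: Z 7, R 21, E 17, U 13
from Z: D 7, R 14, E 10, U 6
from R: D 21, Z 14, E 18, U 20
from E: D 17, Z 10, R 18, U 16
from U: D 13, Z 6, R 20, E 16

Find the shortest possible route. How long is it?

There are 12 distinct closed tours to check (reversals are equivalent).
D - Z - R - E - U - D: 7+14+18+16+13 = 68
D - Z - R - U - E - D: 7+14+20+16+17 = 74
D - Z - E - R - U - D: 7+10+18+20+13 = 68
D - Z - E - U - R - D: 7+10+16+20+21 = 74
D - Z - U - R - E - D: 7+6+20+18+17 = 68
D - Z - U - E - R - D: 7+6+16+18+21 = 68
D - R - Z - E - U - D: 21+14+10+16+13 = 74
D - R - Z - U - E - D: 21+14+6+16+17 = 74
D - R - E - Z - U - D: 21+18+10+6+13 = 68
D - R - U - Z - E - D: 21+20+6+10+17 = 74
D - E - Z - R - U - D: 17+10+14+20+13 = 74
D - E - R - Z - U - D: 17+18+14+6+13 = 68
The minimum is 68.
One optimal route: D → Z → R → E → U → D (or its reverse).

Shortest round trip = 68.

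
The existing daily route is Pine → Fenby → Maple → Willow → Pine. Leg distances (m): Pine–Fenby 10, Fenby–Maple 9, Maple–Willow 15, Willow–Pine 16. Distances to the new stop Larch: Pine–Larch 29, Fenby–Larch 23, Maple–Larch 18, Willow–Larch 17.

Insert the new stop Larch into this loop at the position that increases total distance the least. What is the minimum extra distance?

Minimum extra distance: 20 m, inserting Larch between Maple and Willow.

Insertion cost between consecutive stops i–j is d(i,Larch) + d(Larch,j) − d(i,j):
  between Pine and Fenby: 29 + 23 − 10 = 42
  between Fenby and Maple: 23 + 18 − 9 = 32
  between Maple and Willow: 18 + 17 − 15 = 20
  between Willow and Pine: 17 + 29 − 16 = 30
Cheapest insertion is between Maple and Willow, adding 20.
New total = 50 + 20 = 70.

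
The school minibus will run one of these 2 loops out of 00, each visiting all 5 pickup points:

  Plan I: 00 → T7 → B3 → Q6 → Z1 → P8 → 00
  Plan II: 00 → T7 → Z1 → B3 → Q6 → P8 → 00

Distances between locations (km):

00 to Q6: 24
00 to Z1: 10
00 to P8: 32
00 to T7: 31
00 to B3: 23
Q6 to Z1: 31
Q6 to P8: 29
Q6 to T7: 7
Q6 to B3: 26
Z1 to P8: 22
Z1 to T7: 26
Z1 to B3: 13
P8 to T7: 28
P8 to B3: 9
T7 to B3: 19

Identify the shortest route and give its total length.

Plan I: 31 + 19 + 26 + 31 + 22 + 32 = 161
Plan II: 31 + 26 + 13 + 26 + 29 + 32 = 157

Shortest is Plan II, total 157 km.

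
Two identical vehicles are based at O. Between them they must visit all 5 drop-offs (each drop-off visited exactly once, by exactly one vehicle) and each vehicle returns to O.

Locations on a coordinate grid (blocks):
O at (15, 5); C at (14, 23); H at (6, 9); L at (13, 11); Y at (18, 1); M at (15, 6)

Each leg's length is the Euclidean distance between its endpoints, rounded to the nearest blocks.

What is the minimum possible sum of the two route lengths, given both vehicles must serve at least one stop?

Check every non-empty split of the stops between the two vehicles; for each half take its own optimal tour:
  {C} + {H, L, Y, M}: 36 + 32 = 68
  {H} + {C, L, Y, M}: 20 + 45 = 65
  {C, H} + {L, Y, M}: 44 + 22 = 66
  {L} + {C, H, Y, M}: 12 + 53 = 65
  {C, L} + {H, Y, M}: 36 + 29 = 65
  {H, L} + {C, Y, M}: 23 + 45 = 68
  … (15 splits in total)
  {Y} + {C, H, L, M}: 10 + 44 = 54  ← best
Best: vehicle 1 O → Y → O = 10; vehicle 2 O → H → C → L → M → O = 44; combined 54.

54 blocks — the smallest possible combined total.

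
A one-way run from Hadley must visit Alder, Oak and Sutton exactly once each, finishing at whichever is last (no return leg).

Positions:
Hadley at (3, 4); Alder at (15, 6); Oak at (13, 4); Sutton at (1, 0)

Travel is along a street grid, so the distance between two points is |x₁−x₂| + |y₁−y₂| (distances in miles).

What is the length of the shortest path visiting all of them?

26 miles — the minimum one-way total.

There are 3! = 6 possible orderings.
Hadley - Alder - Oak - Sutton: 14+4+16 = 34
Hadley - Alder - Sutton - Oak: 14+20+16 = 50
Hadley - Oak - Alder - Sutton: 10+4+20 = 34
Hadley - Oak - Sutton - Alder: 10+16+20 = 46
Hadley - Sutton - Alder - Oak: 6+20+4 = 30
Hadley - Sutton - Oak - Alder: 6+16+4 = 26
The minimum is 26.
One shortest path: Hadley → Sutton → Oak → Alder.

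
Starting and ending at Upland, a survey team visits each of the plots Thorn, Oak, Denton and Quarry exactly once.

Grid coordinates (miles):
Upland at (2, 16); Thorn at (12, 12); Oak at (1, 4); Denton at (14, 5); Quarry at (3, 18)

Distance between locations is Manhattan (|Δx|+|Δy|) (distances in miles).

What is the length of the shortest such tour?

Upland - Thorn - Oak - Denton - Quarry - Upland: 14+19+14+24+3 = 74
Upland - Thorn - Oak - Quarry - Denton - Upland: 14+19+16+24+23 = 96
Upland - Thorn - Denton - Oak - Quarry - Upland: 14+9+14+16+3 = 56
Upland - Thorn - Denton - Quarry - Oak - Upland: 14+9+24+16+13 = 76
Upland - Thorn - Quarry - Oak - Denton - Upland: 14+15+16+14+23 = 82
Upland - Thorn - Quarry - Denton - Oak - Upland: 14+15+24+14+13 = 80
Upland - Oak - Thorn - Denton - Quarry - Upland: 13+19+9+24+3 = 68
Upland - Oak - Thorn - Quarry - Denton - Upland: 13+19+15+24+23 = 94
Upland - Oak - Denton - Thorn - Quarry - Upland: 13+14+9+15+3 = 54
Upland - Oak - Quarry - Thorn - Denton - Upland: 13+16+15+9+23 = 76
Upland - Denton - Thorn - Oak - Quarry - Upland: 23+9+19+16+3 = 70
Upland - Denton - Oak - Thorn - Quarry - Upland: 23+14+19+15+3 = 74
The minimum is 54.
One optimal route: Upland → Oak → Denton → Thorn → Quarry → Upland (or its reverse).

Minimum total distance: 54 miles.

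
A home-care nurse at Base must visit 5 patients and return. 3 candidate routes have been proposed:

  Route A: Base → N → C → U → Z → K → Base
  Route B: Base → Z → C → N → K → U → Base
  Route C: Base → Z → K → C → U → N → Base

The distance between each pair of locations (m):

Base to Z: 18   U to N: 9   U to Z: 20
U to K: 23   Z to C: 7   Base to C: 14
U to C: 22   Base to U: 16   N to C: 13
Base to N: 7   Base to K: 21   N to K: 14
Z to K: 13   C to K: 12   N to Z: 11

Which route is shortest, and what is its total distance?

Shortest is Route C, total 81 m.

Route A: 7 + 13 + 22 + 20 + 13 + 21 = 96
Route B: 18 + 7 + 13 + 14 + 23 + 16 = 91
Route C: 18 + 13 + 12 + 22 + 9 + 7 = 81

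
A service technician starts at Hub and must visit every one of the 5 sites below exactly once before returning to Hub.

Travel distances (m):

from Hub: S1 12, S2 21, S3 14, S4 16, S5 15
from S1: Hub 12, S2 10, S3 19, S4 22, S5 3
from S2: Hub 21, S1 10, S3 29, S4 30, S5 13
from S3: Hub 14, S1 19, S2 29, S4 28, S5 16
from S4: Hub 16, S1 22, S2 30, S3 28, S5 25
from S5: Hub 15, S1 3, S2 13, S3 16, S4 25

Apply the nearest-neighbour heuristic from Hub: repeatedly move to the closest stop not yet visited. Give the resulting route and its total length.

101 m along Hub → S1 → S5 → S2 → S3 → S4 → Hub.

At Hub the remaining stops are S1 12, S3 14, S5 15, S4 16, S2 21; go to S1.
At S1 the remaining stops are S5 3, S2 10, S3 19, S4 22; go to S5.
At S5 the remaining stops are S2 13, S3 16, S4 25; go to S2.
At S2 the remaining stops are S3 29, S4 30; go to S3.
At S3 the remaining stops are S4 28; go to S4.
Return S4→Hub: 16.
Total = 12 + 3 + 13 + 29 + 28 + 16 = 101.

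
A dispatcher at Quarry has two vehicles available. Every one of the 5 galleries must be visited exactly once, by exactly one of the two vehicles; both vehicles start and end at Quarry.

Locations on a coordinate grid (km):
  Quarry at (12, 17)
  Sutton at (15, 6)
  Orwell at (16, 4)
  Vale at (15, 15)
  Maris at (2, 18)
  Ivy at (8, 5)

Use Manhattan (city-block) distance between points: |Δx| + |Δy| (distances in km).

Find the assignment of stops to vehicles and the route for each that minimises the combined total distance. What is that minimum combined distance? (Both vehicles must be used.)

Try each way of splitting the stops between the two vehicles (each non-empty) and, for each split, find the best tour for each vehicle:
  {Sutton} + {Orwell, Vale, Maris, Ivy}: 28 + 56 = 84
  {Orwell} + {Sutton, Vale, Maris, Ivy}: 34 + 52 = 86
  {Sutton, Orwell} + {Vale, Maris, Ivy}: 34 + 52 = 86
  {Vale} + {Sutton, Orwell, Maris, Ivy}: 10 + 56 = 66
  {Sutton, Vale} + {Orwell, Maris, Ivy}: 28 + 56 = 84
  {Orwell, Vale} + {Sutton, Maris, Ivy}: 34 + 52 = 86
  … (15 splits in total)
  {Maris} + {Sutton, Orwell, Vale, Ivy}: 22 + 42 = 64  ← best
Best: vehicle 1 Quarry → Maris → Quarry = 22; vehicle 2 Quarry → Vale → Sutton → Orwell → Ivy → Quarry = 42; combined 64.

64 km — the smallest possible combined total.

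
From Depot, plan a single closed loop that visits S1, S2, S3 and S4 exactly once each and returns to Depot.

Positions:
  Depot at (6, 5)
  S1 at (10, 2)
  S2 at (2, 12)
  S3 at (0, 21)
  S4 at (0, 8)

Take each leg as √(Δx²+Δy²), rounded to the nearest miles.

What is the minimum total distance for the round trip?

46 miles — the shortest possible round trip.

Depot→S1→S2→S3→S4→Depot: 5+13+9+13+7 = 47
Depot→S1→S2→S4→S3→Depot: 5+13+4+13+17 = 52
Depot→S1→S3→S2→S4→Depot: 5+21+9+4+7 = 46
Depot→S1→S3→S4→S2→Depot: 5+21+13+4+8 = 51
Depot→S1→S4→S2→S3→Depot: 5+12+4+9+17 = 47
Depot→S1→S4→S3→S2→Depot: 5+12+13+9+8 = 47
Depot→S2→S1→S3→S4→Depot: 8+13+21+13+7 = 62
Depot→S2→S1→S4→S3→Depot: 8+13+12+13+17 = 63
Depot→S2→S3→S1→S4→Depot: 8+9+21+12+7 = 57
Depot→S2→S4→S1→S3→Depot: 8+4+12+21+17 = 62
Depot→S3→S1→S2→S4→Depot: 17+21+13+4+7 = 62
Depot→S3→S2→S1→S4→Depot: 17+9+13+12+7 = 58
The minimum is 46.
One optimal route: Depot → S1 → S3 → S2 → S4 → Depot (or its reverse).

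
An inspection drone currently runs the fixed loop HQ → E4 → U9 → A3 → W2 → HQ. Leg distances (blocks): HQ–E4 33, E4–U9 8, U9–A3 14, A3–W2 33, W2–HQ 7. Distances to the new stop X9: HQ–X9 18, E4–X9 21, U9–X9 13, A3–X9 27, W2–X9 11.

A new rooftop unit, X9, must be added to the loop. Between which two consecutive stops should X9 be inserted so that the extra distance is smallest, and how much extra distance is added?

Insertion cost between consecutive stops i–j is d(i,X9) + d(X9,j) − d(i,j):
  between HQ and E4: 18 + 21 − 33 = 6
  between E4 and U9: 21 + 13 − 8 = 26
  between U9 and A3: 13 + 27 − 14 = 26
  between A3 and W2: 27 + 11 − 33 = 5
  between W2 and HQ: 11 + 18 − 7 = 22
Cheapest insertion is between A3 and W2, adding 5.
New total = 95 + 5 = 100.

Adding 5 blocks by placing X9 on the A3–W2 leg.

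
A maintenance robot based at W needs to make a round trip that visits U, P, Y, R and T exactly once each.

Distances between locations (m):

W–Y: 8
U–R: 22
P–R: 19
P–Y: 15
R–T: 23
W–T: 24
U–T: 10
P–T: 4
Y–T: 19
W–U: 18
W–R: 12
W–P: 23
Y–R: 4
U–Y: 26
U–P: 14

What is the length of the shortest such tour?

Minimum total distance: 63 m.

There are 60 distinct closed tours to check (reversals are equivalent).
W-U-P-Y-R-T-W: 18+14+15+4+23+24 = 98
W-U-P-Y-T-R-W: 18+14+15+19+23+12 = 101
W-U-P-R-Y-T-W: 18+14+19+4+19+24 = 98
W-U-P-R-T-Y-W: 18+14+19+23+19+8 = 101
W-U-P-T-Y-R-W: 18+14+4+19+4+12 = 71
W-U-P-T-R-Y-W: 18+14+4+23+4+8 = 71
W-U-Y-P-R-T-W: 18+26+15+19+23+24 = 125
W-U-Y-P-T-R-W: 18+26+15+4+23+12 = 98
W-U-Y-R-P-T-W: 18+26+4+19+4+24 = 95
W-U-Y-R-T-P-W: 18+26+4+23+4+23 = 98
W-U-Y-T-P-R-W: 18+26+19+4+19+12 = 98
W-U-Y-T-R-P-W: 18+26+19+23+19+23 = 128
W-U-R-P-Y-T-W: 18+22+19+15+19+24 = 117
W-U-R-P-T-Y-W: 18+22+19+4+19+8 = 90
… (46 more)
W-U-T-P-Y-R-W: 18+10+4+15+4+12 = 63  ← best
The minimum is 63.
One optimal route: W → U → T → P → Y → R → W (or its reverse).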